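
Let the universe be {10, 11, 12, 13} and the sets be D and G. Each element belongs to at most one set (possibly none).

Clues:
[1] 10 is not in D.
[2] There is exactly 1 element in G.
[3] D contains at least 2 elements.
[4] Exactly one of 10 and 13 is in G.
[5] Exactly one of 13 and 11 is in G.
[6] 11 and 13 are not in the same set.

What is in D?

D = {11, 12}

From (1): 10 ∉ D.
Suppose 11 ∉ D: no assignment then satisfies all the clues, so 11 ∈ D.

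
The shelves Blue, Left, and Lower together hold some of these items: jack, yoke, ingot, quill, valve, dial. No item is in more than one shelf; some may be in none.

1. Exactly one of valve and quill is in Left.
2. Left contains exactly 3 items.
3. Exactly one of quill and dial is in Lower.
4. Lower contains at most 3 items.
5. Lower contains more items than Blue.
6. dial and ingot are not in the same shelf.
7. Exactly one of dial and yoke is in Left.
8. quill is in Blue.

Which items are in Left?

From (8): quill ∈ Blue.
(1) (exactly one): valve ∈ Left.
(3) (exactly one): dial ∈ Lower.
(6): ingot ∉ Lower.
(7) (exactly one): yoke ∈ Left.
Suppose jack ∈ Left: no assignment then satisfies all the clues, so jack ∉ Left.

Left = {ingot, valve, yoke}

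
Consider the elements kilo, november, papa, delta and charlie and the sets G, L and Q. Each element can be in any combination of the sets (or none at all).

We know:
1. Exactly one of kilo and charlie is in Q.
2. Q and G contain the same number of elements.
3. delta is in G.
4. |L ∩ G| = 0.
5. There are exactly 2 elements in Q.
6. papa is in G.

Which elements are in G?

G = {delta, papa}

From (3): delta ∈ G.
From (6): papa ∈ G.
Suppose kilo ∈ G: no assignment then satisfies all the clues, so kilo ∉ G.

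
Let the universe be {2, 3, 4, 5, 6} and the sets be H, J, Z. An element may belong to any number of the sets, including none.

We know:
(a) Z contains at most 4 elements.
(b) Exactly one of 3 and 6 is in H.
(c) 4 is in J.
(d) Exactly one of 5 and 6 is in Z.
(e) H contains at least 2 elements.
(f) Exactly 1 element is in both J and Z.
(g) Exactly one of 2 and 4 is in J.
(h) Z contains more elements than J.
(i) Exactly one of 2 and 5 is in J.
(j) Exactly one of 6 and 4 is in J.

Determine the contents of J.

J = {4, 5}

From (c): 4 ∈ J.
(g) (exactly one): 2 ∉ J.
(i) (exactly one): 5 ∈ J.
(j) (exactly one): 6 ∉ J.
Suppose 3 ∈ J: no assignment then satisfies all the clues, so 3 ∉ J.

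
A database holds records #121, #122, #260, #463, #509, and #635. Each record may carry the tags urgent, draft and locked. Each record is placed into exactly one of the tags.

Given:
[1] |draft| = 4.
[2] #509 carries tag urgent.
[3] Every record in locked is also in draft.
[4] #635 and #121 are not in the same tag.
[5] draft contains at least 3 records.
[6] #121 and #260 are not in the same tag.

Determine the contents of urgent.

urgent = {#121, #509}

From (2): #509 ∈ urgent.
Suppose #121 ∉ urgent: no assignment then satisfies all the clues, so #121 ∈ urgent.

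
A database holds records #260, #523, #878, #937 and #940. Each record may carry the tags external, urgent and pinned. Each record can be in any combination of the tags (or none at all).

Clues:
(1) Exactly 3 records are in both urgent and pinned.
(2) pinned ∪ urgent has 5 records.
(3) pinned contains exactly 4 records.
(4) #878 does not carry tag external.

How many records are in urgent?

4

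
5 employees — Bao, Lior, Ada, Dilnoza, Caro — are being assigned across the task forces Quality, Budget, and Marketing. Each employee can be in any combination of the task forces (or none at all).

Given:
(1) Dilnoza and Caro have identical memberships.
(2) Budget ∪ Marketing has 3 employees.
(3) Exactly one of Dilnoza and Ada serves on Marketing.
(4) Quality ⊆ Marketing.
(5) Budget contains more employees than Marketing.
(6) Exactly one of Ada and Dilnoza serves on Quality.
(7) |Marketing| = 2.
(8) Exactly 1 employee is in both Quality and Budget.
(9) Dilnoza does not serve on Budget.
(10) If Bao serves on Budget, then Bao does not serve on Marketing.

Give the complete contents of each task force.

Quality = {Ada}; Budget = {Ada, Bao, Lior}; Marketing = {Ada, Lior}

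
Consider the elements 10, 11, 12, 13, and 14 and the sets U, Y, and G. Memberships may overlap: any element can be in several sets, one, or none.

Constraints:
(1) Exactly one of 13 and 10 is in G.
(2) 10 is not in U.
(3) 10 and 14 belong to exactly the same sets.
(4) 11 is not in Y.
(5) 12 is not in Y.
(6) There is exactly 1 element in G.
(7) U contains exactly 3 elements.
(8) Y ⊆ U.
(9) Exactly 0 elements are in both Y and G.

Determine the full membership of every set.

U = {11, 12, 13}; Y = {}; G = {13}

From (2): 10 ∉ U.
From (4): 11 ∉ Y.
From (5): 12 ∉ Y.
(3): 14 matches 10: 14 ∉ U.
(7): only 3 candidates remain for U, so all are in.
(8) contrapositive: 10 ∉ Y.
(8) contrapositive: 14 ∉ Y.
Suppose 10 ∈ G: no assignment then satisfies all the clues, so 10 ∉ G.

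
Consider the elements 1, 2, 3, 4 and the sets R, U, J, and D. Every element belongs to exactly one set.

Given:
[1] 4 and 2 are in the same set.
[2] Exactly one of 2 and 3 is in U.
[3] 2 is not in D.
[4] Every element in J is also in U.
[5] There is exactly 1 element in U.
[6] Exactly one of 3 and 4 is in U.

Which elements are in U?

U = {3}

From (3): 2 ∉ D.
(1): 4 matches 2: 4 ∉ D.
Suppose 1 ∈ U: no assignment then satisfies all the clues, so 1 ∉ U.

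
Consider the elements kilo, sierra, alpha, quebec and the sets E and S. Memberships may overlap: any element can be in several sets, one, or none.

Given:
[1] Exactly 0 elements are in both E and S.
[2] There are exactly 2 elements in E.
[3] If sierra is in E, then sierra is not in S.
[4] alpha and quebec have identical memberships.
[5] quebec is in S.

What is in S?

S = {alpha, quebec}

From (5): quebec ∈ S.
(4): alpha matches quebec: alpha ∈ S.
Suppose kilo ∈ S: no assignment then satisfies all the clues, so kilo ∉ S.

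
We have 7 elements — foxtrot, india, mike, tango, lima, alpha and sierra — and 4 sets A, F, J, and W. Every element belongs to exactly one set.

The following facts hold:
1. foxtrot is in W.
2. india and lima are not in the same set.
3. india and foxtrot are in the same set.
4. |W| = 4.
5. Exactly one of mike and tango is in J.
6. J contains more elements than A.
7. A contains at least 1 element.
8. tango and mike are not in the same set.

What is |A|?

1

From (1): foxtrot ∈ W.
(3): india matches foxtrot: india ∉ A.
(3): india matches foxtrot: india ∉ F.
(3): india matches foxtrot: india ∉ J.
(3): india matches foxtrot: india ∈ W.
(2): lima ∉ W.
Suppose mike ∈ F: no assignment then satisfies all the clues, so mike ∉ F.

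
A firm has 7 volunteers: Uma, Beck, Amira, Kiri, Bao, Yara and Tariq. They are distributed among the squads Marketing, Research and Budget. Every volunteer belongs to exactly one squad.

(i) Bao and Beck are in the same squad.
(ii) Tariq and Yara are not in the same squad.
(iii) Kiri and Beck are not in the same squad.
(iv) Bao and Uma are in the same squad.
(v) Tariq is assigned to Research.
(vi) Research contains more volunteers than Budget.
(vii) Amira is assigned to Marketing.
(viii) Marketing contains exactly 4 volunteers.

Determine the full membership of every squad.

Marketing = {Amira, Bao, Beck, Uma}; Research = {Kiri, Tariq}; Budget = {Yara}

From (v): Tariq ∈ Research.
From (vii): Amira ∈ Marketing.
(ii): Yara ∉ Research.
Suppose Uma ∉ Marketing: no assignment then satisfies all the clues, so Uma ∈ Marketing.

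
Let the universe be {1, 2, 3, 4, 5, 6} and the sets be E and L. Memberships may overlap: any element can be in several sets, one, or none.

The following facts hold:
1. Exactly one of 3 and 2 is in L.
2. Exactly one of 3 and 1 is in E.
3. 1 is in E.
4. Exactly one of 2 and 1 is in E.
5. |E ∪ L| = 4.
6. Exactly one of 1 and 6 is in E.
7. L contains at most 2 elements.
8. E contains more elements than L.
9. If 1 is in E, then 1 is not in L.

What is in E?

E = {1, 4, 5}

From (3): 1 ∈ E.
(2) (exactly one): 3 ∉ E.
(4) (exactly one): 2 ∉ E.
(6) (exactly one): 6 ∉ E.
(9): 1 ∉ L.
Suppose 4 ∉ E: no assignment then satisfies all the clues, so 4 ∈ E.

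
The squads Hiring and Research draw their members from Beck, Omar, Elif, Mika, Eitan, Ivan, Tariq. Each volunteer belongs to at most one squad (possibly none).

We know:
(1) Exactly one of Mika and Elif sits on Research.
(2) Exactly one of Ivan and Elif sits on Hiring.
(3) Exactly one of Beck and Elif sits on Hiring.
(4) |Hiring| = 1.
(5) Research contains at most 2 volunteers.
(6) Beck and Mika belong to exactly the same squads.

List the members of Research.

Research = {Beck, Mika}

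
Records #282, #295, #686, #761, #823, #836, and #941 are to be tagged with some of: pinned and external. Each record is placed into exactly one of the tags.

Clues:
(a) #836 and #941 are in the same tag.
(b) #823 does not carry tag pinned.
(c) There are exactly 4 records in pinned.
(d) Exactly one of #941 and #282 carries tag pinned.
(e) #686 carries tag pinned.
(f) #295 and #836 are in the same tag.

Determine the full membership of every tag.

pinned = {#295, #686, #836, #941}; external = {#282, #761, #823}

From (b): #823 ∉ pinned.
From (e): #686 ∈ pinned.
Only one tag left: #823 ∈ external.
Suppose #282 ∈ pinned: no assignment then satisfies all the clues, so #282 ∉ pinned.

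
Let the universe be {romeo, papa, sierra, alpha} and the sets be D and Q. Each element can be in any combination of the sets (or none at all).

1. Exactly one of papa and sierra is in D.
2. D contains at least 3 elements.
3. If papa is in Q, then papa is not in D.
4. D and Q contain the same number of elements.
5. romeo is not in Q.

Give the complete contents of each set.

D = {alpha, romeo, sierra}; Q = {alpha, papa, sierra}

From (5): romeo ∉ Q.
Suppose romeo ∉ D: no assignment then satisfies all the clues, so romeo ∈ D.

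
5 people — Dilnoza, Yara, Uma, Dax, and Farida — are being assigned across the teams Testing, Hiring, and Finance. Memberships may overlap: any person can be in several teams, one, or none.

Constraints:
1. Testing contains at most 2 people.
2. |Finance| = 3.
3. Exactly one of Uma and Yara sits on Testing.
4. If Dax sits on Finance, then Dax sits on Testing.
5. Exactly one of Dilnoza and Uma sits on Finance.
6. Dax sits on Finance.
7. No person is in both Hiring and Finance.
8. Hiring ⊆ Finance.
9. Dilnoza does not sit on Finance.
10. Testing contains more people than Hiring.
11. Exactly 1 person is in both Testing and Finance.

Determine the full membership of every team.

Testing = {Dax, Yara}; Hiring = {}; Finance = {Dax, Farida, Uma}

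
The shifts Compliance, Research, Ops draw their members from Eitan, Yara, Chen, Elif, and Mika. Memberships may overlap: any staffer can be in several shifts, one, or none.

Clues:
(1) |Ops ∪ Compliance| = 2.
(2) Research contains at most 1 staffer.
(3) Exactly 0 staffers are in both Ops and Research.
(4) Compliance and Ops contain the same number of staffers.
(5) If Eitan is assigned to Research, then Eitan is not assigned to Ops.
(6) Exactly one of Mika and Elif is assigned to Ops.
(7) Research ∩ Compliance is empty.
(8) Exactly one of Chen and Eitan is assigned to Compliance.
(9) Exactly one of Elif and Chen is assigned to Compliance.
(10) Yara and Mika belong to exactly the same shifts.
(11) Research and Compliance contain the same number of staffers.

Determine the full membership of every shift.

Compliance = {Chen}; Research = {Eitan}; Ops = {Elif}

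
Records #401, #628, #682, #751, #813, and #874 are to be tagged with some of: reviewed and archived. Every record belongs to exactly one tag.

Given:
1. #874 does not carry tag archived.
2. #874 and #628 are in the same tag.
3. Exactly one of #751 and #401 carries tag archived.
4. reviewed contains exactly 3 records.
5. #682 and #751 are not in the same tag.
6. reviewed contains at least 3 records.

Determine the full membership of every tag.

reviewed = {#628, #751, #874}; archived = {#401, #682, #813}

From (1): #874 ∉ archived.
(2): #628 matches #874: #628 ∉ archived.
Only one tag left: #628 ∈ reviewed.
Only one tag left: #874 ∈ reviewed.
Suppose #401 ∈ reviewed: no assignment then satisfies all the clues, so #401 ∉ reviewed.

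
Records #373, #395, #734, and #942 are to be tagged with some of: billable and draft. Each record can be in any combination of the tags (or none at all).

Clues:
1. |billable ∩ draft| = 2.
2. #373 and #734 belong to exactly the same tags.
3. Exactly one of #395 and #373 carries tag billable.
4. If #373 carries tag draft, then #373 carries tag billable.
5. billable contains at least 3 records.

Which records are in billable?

billable = {#373, #734, #942}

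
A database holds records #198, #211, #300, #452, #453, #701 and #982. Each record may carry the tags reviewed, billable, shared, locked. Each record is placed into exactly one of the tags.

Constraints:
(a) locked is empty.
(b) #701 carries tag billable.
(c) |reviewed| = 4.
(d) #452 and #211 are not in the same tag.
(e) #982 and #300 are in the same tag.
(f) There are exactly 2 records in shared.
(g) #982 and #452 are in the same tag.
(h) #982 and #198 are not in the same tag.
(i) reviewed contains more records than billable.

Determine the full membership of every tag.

From (b): #701 ∈ billable.
(a): locked already has 0, so the rest are out.
Suppose #198 ∈ reviewed: no assignment then satisfies all the clues, so #198 ∉ reviewed.

reviewed = {#300, #452, #453, #982}; billable = {#701}; shared = {#198, #211}; locked = {}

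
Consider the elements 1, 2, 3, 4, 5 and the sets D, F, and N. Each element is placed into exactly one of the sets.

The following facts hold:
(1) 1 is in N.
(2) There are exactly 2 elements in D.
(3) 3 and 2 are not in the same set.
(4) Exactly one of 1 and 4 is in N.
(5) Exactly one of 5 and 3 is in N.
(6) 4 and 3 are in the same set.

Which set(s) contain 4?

From (1): 1 ∈ N.
(4) (exactly one): 4 ∉ N.
(6): 3 matches 4: 3 ∉ N.
(5) (exactly one): 5 ∈ N.
Suppose 4 ∉ D: no assignment then satisfies all the clues, so 4 ∈ D.

4: D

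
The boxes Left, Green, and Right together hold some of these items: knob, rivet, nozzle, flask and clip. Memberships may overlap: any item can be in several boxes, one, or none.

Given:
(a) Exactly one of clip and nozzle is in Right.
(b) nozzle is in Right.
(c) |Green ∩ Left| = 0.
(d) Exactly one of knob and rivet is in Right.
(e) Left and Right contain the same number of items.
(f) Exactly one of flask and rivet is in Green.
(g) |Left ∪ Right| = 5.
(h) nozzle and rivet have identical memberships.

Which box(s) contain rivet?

From (b): nozzle ∈ Right.
(a) (exactly one): clip ∉ Right.
(h): rivet matches nozzle: rivet ∈ Right.
(d) (exactly one): knob ∉ Right.
Suppose rivet ∈ Left: no assignment then satisfies all the clues, so rivet ∉ Left.

rivet: Green, Right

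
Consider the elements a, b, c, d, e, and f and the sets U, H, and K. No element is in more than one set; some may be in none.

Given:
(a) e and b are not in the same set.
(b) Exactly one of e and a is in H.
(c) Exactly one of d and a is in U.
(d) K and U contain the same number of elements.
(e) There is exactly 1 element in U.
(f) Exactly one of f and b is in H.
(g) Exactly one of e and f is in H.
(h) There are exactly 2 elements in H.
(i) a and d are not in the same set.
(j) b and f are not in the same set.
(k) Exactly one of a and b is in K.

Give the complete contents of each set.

U = {d}; H = {a, f}; K = {b}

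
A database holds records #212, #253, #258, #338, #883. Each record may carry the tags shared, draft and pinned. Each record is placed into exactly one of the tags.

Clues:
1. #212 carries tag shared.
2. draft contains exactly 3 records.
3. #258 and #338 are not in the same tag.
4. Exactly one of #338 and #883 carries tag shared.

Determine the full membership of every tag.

shared = {#212, #338}; draft = {#253, #258, #883}; pinned = {}

From (1): #212 ∈ shared.
Suppose #253 ∈ shared: no assignment then satisfies all the clues, so #253 ∉ shared.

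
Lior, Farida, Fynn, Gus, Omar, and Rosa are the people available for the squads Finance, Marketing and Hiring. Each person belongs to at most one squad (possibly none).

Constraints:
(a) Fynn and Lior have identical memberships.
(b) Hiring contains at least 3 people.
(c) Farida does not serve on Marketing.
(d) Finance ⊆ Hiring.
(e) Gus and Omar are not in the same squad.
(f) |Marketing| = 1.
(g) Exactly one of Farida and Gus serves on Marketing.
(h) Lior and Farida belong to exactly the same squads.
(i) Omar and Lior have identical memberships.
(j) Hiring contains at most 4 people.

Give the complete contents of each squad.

Finance = {}; Marketing = {Gus}; Hiring = {Farida, Fynn, Lior, Omar}

From (c): Farida ∉ Marketing.
(g) (exactly one): Gus ∈ Marketing.
(h): Lior matches Farida: Lior ∉ Marketing.
(i): Omar matches Lior: Omar ∉ Marketing.
(a): Fynn matches Lior: Fynn ∉ Marketing.
(f): Marketing already has 1, so the rest are out.
Suppose Lior ∈ Finance: no assignment then satisfies all the clues, so Lior ∉ Finance.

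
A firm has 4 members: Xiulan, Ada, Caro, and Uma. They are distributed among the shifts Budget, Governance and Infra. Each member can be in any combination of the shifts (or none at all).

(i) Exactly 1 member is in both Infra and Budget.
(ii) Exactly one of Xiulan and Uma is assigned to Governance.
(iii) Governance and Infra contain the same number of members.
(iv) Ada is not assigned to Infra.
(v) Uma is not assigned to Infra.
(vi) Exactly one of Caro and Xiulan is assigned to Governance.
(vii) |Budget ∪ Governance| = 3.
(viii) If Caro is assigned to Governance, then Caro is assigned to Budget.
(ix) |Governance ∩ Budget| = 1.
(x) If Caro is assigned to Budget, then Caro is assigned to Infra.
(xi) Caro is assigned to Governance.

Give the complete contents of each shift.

Budget = {Ada, Caro}; Governance = {Caro, Uma}; Infra = {Caro, Xiulan}

From (iv): Ada ∉ Infra.
From (v): Uma ∉ Infra.
From (xi): Caro ∈ Governance.
(vi) (exactly one): Xiulan ∉ Governance.
(viii): Caro ∈ Budget.
(x): Caro ∈ Infra.
(ii) (exactly one): Uma ∈ Governance.
Suppose Xiulan ∈ Budget: no assignment then satisfies all the clues, so Xiulan ∉ Budget.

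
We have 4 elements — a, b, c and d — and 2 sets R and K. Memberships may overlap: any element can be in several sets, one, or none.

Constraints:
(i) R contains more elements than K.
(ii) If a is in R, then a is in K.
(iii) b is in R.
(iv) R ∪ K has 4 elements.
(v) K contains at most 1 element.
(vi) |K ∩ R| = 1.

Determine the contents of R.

R = {a, b, c, d}

From (iii): b ∈ R.
Suppose a ∉ R: no assignment then satisfies all the clues, so a ∈ R.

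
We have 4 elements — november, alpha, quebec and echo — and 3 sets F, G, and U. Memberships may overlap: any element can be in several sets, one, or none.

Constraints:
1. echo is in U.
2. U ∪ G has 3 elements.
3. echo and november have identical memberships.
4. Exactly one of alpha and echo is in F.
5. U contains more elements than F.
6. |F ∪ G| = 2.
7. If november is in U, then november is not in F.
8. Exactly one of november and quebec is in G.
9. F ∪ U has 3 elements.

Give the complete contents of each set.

F = {alpha}; G = {quebec}; U = {echo, november}

From (1): echo ∈ U.
(3): november matches echo: november ∈ U.
(7): november ∉ F.
(3): echo matches november: echo ∉ F.
(4) (exactly one): alpha ∈ F.
Suppose november ∈ G: no assignment then satisfies all the clues, so november ∉ G.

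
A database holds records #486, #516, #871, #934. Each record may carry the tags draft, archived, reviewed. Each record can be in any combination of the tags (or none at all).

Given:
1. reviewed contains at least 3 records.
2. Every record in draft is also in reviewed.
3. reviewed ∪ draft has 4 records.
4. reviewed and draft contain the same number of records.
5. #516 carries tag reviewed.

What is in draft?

draft = {#486, #516, #871, #934}

From (5): #516 ∈ reviewed.
Suppose #486 ∉ draft: no assignment then satisfies all the clues, so #486 ∈ draft.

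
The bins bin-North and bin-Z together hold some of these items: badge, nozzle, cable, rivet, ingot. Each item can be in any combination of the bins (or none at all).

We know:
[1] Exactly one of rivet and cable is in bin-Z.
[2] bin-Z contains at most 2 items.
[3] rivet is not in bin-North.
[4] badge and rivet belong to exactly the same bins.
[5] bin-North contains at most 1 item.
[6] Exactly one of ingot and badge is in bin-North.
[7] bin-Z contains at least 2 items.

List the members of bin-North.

From (3): rivet ∉ bin-North.
(4): badge matches rivet: badge ∉ bin-North.
(6) (exactly one): ingot ∈ bin-North.
(5): bin-North already has 1, so the rest are out.

bin-North = {ingot}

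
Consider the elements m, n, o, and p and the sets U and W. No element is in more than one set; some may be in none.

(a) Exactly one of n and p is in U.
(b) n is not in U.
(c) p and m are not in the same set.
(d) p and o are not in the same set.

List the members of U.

U = {p}

From (b): n ∉ U.
(a) (exactly one): p ∈ U.
(c): m ∉ U.
(d): o ∉ U.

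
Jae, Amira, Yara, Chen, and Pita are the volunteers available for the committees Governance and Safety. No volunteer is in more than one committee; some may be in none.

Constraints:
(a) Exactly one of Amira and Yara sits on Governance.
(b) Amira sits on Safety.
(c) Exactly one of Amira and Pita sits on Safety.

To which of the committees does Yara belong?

Yara: Governance

From (b): Amira ∈ Safety.
(a) (exactly one): Yara ∈ Governance.
(c) (exactly one): Pita ∉ Safety.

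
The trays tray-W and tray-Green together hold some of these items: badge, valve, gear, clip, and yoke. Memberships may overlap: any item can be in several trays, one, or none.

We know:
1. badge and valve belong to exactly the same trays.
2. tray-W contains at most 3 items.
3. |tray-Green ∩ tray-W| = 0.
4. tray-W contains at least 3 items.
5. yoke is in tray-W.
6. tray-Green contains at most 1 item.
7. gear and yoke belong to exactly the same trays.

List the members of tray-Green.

tray-Green = {}

From (5): yoke ∈ tray-W.
(7): gear matches yoke: gear ∈ tray-W.
Suppose badge ∈ tray-Green: no assignment then satisfies all the clues, so badge ∉ tray-Green.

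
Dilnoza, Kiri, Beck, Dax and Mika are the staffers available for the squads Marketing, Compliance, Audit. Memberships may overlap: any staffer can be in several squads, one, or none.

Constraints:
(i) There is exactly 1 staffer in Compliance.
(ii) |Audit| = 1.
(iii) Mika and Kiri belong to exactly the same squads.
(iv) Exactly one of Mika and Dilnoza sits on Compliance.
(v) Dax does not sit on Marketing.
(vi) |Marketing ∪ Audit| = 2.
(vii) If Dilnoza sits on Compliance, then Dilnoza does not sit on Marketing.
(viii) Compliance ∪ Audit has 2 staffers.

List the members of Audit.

From (v): Dax ∉ Marketing.
Suppose Dilnoza ∈ Audit: no assignment then satisfies all the clues, so Dilnoza ∉ Audit.

Audit = {Dax}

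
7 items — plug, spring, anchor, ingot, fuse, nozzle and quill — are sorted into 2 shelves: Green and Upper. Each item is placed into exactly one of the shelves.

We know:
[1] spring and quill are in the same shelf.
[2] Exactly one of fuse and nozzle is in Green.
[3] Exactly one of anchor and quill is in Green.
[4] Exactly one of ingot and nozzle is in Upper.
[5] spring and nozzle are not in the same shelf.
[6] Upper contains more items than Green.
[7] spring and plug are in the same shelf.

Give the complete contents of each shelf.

Green = {anchor, nozzle}; Upper = {fuse, ingot, plug, quill, spring}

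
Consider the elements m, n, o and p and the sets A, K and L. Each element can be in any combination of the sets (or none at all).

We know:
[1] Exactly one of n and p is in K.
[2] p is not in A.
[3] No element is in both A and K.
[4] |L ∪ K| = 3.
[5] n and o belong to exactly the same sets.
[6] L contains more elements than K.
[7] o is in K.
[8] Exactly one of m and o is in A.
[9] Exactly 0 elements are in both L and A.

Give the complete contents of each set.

A = {m}; K = {n, o}; L = {n, o, p}

From (2): p ∉ A.
From (7): o ∈ K.
(3) (disjoint): o ∉ A.
(5): n matches o: n ∉ A.
(5): n matches o: n ∈ K.
(8) (exactly one): m ∈ A.
(1) (exactly one): p ∉ K.
(3) (disjoint): m ∉ K.
Suppose m ∈ L: no assignment then satisfies all the clues, so m ∉ L.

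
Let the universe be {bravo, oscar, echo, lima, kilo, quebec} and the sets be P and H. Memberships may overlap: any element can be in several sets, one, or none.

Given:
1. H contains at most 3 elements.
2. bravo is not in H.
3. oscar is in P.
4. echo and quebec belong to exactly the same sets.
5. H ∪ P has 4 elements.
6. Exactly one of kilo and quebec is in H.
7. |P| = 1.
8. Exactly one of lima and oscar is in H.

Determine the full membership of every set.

P = {oscar}; H = {echo, lima, quebec}

From (2): bravo ∉ H.
From (3): oscar ∈ P.
(7): P already has 1, so the rest are out.
Suppose oscar ∈ H: no assignment then satisfies all the clues, so oscar ∉ H.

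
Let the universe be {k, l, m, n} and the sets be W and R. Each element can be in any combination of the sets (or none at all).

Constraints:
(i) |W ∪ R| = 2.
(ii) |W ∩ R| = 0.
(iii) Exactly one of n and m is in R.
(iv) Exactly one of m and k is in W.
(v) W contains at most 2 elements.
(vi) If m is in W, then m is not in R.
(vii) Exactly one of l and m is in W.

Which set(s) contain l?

l: none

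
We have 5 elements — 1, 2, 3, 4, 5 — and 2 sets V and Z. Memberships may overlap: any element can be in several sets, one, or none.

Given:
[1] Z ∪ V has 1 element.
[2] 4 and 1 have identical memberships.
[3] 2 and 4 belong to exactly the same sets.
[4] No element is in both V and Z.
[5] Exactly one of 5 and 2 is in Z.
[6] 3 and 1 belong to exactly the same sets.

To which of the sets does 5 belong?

5: Z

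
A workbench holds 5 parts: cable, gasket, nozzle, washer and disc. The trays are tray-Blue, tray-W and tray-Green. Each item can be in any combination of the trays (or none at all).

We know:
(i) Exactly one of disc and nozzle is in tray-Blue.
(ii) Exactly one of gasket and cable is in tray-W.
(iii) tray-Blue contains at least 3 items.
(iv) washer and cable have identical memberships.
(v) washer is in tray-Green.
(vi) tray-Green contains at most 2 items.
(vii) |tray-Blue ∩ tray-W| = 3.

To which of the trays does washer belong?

From (v): washer ∈ tray-Green.
(iv): cable matches washer: cable ∈ tray-Green.
(vi): tray-Green already has 2, so the rest are out.
Suppose washer ∉ tray-Blue: no assignment then satisfies all the clues, so washer ∈ tray-Blue.

washer: tray-Blue, tray-Green, tray-W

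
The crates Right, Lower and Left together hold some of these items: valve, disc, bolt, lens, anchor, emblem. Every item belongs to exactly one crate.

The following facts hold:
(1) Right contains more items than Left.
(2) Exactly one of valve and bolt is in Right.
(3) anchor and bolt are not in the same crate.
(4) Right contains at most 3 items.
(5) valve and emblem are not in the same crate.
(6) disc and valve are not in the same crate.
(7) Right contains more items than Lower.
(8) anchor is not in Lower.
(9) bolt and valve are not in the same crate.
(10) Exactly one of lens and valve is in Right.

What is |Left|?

2

From (8): anchor ∉ Lower.
Suppose valve ∈ Right: no assignment then satisfies all the clues, so valve ∉ Right.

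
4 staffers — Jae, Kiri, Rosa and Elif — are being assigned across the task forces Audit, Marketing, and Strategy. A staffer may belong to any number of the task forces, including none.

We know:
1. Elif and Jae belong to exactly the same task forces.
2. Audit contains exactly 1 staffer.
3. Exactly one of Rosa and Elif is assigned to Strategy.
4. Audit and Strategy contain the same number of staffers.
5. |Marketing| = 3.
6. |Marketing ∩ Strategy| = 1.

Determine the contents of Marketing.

Marketing = {Elif, Jae, Rosa}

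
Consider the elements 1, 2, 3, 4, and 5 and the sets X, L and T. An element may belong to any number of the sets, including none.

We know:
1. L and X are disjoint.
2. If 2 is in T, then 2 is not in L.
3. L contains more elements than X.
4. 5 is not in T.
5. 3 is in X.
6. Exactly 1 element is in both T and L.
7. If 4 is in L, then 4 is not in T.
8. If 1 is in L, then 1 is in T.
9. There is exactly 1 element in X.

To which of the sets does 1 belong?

1: L, T

From (4): 5 ∉ T.
From (5): 3 ∈ X.
(1) (disjoint): 3 ∉ L.
(9): X already has 1, so the rest are out.
Suppose 1 ∉ L: no assignment then satisfies all the clues, so 1 ∈ L.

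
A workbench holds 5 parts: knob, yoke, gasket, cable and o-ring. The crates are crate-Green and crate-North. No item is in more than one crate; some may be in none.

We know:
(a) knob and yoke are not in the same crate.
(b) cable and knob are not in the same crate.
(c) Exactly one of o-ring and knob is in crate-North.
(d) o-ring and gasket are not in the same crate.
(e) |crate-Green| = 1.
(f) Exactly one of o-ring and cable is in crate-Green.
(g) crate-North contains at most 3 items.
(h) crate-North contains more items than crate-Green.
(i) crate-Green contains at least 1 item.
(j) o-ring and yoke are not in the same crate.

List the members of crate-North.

crate-North = {gasket, knob}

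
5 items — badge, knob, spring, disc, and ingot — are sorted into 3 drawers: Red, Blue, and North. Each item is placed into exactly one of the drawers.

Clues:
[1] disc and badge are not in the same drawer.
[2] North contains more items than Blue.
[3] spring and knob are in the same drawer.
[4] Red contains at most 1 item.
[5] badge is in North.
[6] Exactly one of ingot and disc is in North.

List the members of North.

From (5): badge ∈ North.
(1): disc ∉ North.
(6) (exactly one): ingot ∈ North.
Suppose knob ∉ North: no assignment then satisfies all the clues, so knob ∈ North.

North = {badge, ingot, knob, spring}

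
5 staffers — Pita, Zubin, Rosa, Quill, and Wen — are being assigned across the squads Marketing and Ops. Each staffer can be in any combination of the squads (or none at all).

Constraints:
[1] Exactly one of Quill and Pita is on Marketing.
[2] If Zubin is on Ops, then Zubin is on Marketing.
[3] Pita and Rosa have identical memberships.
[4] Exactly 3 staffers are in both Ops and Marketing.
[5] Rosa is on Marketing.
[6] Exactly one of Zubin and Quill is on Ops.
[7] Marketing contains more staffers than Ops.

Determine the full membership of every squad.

Marketing = {Pita, Rosa, Wen, Zubin}; Ops = {Pita, Rosa, Zubin}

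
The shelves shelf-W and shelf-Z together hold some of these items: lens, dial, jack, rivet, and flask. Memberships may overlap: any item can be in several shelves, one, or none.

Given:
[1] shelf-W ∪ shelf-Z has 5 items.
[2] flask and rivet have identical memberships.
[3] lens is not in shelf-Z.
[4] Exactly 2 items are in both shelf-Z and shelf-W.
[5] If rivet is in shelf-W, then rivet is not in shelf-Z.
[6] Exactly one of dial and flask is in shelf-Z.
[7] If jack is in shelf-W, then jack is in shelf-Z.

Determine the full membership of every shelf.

shelf-W = {dial, flask, jack, lens, rivet}; shelf-Z = {dial, jack}

From (3): lens ∉ shelf-Z.
Suppose lens ∉ shelf-W: no assignment then satisfies all the clues, so lens ∈ shelf-W.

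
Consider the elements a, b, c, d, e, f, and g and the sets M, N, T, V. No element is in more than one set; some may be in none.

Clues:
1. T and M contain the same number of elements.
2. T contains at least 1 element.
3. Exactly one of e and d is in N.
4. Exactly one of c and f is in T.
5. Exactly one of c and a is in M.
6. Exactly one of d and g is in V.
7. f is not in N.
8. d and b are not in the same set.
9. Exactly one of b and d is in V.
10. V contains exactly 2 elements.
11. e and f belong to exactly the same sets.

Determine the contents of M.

M = {a}

From (7): f ∉ N.
(11): e matches f: e ∉ N.
(3) (exactly one): d ∈ N.
(6) (exactly one): g ∈ V.
(8): b ∉ N.
(9) (exactly one): b ∈ V.
(10): V already has 2, so the rest are out.
Suppose a ∉ M: no assignment then satisfies all the clues, so a ∈ M.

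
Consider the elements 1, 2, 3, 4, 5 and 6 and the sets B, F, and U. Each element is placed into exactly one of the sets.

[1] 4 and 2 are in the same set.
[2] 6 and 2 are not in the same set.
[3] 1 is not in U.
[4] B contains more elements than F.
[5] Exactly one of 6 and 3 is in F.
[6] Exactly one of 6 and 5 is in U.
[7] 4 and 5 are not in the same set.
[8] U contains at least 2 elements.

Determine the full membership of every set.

From (3): 1 ∉ U.
Suppose 1 ∉ B: no assignment then satisfies all the clues, so 1 ∈ B.

B = {1, 2, 4}; F = {6}; U = {3, 5}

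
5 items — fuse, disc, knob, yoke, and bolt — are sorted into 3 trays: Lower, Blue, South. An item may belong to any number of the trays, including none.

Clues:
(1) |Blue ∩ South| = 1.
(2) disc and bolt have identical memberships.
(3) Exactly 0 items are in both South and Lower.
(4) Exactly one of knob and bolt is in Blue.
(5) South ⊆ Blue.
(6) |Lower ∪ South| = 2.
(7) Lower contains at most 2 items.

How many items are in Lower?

1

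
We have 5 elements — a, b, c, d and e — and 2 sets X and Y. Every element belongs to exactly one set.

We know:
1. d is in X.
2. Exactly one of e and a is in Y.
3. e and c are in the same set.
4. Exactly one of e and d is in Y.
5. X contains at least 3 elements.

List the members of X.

X = {a, b, d}

From (1): d ∈ X.
(4) (exactly one): e ∈ Y.
(2) (exactly one): a ∉ Y.
(3): c matches e: c ∉ X.
(3): c matches e: c ∈ Y.
(5): only 3 candidates remain for X, so all are in.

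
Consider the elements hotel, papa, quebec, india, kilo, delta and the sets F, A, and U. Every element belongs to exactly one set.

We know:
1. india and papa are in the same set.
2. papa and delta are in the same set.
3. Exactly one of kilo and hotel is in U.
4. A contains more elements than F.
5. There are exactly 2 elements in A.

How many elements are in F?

0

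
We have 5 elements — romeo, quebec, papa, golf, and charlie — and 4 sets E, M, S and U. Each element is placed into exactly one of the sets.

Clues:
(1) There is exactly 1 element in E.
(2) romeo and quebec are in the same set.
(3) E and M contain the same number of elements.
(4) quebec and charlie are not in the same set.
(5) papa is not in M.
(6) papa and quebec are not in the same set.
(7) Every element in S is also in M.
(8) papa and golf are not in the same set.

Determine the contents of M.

M = {charlie}

From (5): papa ∉ M.
(7) contrapositive: papa ∉ S.
Suppose romeo ∈ M: no assignment then satisfies all the clues, so romeo ∉ M.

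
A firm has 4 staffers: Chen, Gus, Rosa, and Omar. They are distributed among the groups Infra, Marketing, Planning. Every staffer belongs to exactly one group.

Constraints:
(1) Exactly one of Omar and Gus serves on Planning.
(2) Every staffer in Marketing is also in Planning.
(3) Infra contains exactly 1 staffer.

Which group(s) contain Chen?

Chen: Planning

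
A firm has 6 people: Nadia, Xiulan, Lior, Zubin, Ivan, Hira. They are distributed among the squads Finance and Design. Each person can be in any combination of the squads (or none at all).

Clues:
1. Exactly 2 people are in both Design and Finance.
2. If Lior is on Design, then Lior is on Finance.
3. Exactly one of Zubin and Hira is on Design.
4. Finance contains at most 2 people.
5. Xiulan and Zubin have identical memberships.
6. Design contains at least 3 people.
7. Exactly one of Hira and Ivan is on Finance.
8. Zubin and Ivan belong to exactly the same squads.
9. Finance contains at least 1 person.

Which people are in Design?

Design = {Hira, Lior, Nadia}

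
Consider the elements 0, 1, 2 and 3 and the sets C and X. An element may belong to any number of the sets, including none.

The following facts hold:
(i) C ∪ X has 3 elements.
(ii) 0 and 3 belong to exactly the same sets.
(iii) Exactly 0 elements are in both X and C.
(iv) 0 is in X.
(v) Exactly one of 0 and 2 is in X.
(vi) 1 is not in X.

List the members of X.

X = {0, 3}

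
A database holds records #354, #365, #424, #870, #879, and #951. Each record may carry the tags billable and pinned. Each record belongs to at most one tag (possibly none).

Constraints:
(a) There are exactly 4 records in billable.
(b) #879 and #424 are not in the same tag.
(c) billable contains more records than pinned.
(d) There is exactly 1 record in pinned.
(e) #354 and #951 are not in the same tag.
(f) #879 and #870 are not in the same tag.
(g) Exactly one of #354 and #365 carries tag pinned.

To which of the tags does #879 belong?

#879: none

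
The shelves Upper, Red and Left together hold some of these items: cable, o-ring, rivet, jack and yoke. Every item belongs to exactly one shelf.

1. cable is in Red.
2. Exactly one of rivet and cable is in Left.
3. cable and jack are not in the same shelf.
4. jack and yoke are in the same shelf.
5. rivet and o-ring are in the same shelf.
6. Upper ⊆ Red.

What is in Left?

From (1): cable ∈ Red.
(2) (exactly one): rivet ∈ Left.
(3): jack ∉ Red.
(4): yoke matches jack: yoke ∉ Red.
(5): o-ring matches rivet: o-ring ∉ Upper.
(5): o-ring matches rivet: o-ring ∉ Red.
(5): o-ring matches rivet: o-ring ∈ Left.
(6) contrapositive: jack ∉ Upper.
(6) contrapositive: yoke ∉ Upper.
Only one shelf left: jack ∈ Left.
Only one shelf left: yoke ∈ Left.

Left = {jack, o-ring, rivet, yoke}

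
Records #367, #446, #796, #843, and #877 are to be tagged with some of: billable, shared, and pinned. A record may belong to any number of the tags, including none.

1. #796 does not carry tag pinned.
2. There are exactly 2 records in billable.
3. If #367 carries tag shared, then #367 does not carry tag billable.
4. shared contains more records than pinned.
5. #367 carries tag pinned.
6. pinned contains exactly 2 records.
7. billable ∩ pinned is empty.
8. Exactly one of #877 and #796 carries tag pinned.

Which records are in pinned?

pinned = {#367, #877}

From (1): #796 ∉ pinned.
From (5): #367 ∈ pinned.
(7) (disjoint): #367 ∉ billable.
(8) (exactly one): #877 ∈ pinned.
(6): pinned already has 2, so the rest are out.
(7) (disjoint): #877 ∉ billable.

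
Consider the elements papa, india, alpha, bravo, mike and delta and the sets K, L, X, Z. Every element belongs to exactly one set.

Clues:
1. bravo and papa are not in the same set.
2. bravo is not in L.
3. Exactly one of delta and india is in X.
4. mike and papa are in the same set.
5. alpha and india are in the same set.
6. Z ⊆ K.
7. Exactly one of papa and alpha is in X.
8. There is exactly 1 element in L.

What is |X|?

3

From (2): bravo ∉ L.
Suppose papa ∉ K: no assignment then satisfies all the clues, so papa ∈ K.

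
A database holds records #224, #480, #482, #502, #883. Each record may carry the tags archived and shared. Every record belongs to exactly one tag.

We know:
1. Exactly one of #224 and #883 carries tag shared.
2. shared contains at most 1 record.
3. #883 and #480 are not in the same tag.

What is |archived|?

4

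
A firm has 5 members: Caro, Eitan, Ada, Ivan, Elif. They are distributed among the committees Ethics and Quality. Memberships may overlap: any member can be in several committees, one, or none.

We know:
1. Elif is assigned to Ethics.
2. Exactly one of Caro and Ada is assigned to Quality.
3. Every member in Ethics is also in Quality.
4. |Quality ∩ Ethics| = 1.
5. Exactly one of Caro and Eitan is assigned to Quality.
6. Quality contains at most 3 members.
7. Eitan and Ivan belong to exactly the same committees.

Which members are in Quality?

Quality = {Caro, Elif}

From (1): Elif ∈ Ethics.
(3) with Elif ∈ Ethics: Elif ∈ Quality.
Suppose Caro ∉ Quality: no assignment then satisfies all the clues, so Caro ∈ Quality.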